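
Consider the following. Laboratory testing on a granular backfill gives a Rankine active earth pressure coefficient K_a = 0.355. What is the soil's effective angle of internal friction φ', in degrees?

K_a = tan²(45° − φ/2) ⇒ 45° − φ/2 = arctan(√0.355) = 30.79°.
φ = 2(45° − 30.79°) = 28.43°.

28.4°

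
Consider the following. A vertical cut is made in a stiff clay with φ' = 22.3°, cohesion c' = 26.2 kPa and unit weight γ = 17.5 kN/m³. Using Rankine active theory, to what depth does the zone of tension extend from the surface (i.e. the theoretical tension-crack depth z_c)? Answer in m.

K_a = tan²(45° − 22.3°/2) = 0.4498; √K_a = 0.6707.
The active pressure is zero where K_a γ z = 2c√K_a, so z_c = 2c/(γ√K_a) = 2×26.2/(17.5×0.6707) = 4.464 m.

4.46 m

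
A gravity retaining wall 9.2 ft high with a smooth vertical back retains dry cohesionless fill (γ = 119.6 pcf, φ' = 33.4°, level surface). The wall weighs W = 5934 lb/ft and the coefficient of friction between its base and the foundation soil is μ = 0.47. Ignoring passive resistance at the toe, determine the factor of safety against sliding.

1.90

K_a = tan²(45° − 33.4°/2) = 0.2899.
P_a = ½K_aγH² = 0.5×0.2899×119.6×9.2² = 1467 lb/ft, acting at H/3 = 3.067 ft above the base.
FS_sliding = μW / P_a = 0.47×5934 / 1467 = 1.901.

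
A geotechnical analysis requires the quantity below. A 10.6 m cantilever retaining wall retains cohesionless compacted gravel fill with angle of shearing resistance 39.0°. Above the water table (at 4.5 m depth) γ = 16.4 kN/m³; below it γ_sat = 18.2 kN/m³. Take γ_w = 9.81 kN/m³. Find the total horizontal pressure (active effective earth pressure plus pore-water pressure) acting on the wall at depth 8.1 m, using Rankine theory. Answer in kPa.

59.0 kPa

K_a = (1 − sin φ)/(1 + sin φ) = 0.2275.
γ' = 18.2 − 9.81 = 8.390 kN/m³.
Effective vertical stress at 8.1 m: σ'_v = 16.4×4.5 + 8.390×3.60 = 104.0 kPa.
σ'_h = K_a σ'_v = 0.2275 × 104.0 = 23.66 kPa; u = γ_w × 3.60 = 35.32 kPa.
Total σ_h = 23.66 + 35.32 = 58.98 kPa.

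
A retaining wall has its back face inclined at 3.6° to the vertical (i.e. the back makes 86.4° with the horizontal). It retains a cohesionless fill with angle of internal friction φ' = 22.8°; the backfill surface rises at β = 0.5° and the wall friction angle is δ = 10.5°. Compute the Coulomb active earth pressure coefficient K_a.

K_a = sin²(α+φ) / [sin²α · sin(α−δ) · (1 + √{sin(φ+δ)sin(φ−β) / (sin(α−δ)sin(α+β))})²].
With α = 86.4°, φ = 22.8°, δ = 10.5°, β = 0.5°: K_a = 0.4308.

0.431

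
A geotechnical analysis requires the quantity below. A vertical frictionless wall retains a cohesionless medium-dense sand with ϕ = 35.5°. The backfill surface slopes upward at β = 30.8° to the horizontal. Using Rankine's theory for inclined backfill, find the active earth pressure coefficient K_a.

K_a = cos β · (cos β − √(cos²β − cos²φ)) / (cos β + √(cos²β − cos²φ)).
cos β = 0.8590, cos φ = 0.8141, √(cos²β − cos²φ) = 0.2739.
K_a = 0.8590 × (0.8590 − 0.2739)/(0.8590 + 0.2739) = 0.4436.

0.444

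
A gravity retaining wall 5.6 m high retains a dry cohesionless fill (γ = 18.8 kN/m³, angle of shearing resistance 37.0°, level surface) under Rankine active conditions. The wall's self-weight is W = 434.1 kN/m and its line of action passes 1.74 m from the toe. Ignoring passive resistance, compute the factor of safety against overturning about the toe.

5.52

K_a = tan²(45° − 37.0°/2) = 0.2486.
P_a = ½K_aγH² = 0.5×0.2486×18.8×5.6² = 73.28 kN/m, acting at H/3 = 1.867 m above the base.
Overturning moment M_o = P_a × H/3 = 73.28 × 1.867 = 136.8.
Resisting moment M_r = W × 1.74 = 434.1 × 1.74 = 755.3.
FS_overturning = M_r/M_o = 755.3/136.8 = 5.522.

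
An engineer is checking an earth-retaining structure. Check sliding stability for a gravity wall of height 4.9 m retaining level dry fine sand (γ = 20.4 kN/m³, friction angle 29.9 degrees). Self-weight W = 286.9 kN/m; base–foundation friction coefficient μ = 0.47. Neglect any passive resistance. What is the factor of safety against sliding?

1.65

K_a = tan²(45° − 29.9°/2) = 0.3347.
P_a = ½K_aγH² = 0.5×0.3347×20.4×4.9² = 81.96 kN/m, acting at H/3 = 1.633 m above the base.
FS_sliding = μW / P_a = 0.47×286.9 / 81.96 = 1.645.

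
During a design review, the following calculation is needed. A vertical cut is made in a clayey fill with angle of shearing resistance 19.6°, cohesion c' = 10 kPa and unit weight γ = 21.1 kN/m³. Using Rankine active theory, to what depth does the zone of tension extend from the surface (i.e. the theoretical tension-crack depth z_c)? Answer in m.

1.34 m

K_a = tan²(45° − 19.6°/2) = 0.4976; √K_a = 0.7054.
The active pressure is zero where K_a γ z = 2c√K_a, so z_c = 2c/(γ√K_a) = 2×10/(21.1×0.7054) = 1.344 m.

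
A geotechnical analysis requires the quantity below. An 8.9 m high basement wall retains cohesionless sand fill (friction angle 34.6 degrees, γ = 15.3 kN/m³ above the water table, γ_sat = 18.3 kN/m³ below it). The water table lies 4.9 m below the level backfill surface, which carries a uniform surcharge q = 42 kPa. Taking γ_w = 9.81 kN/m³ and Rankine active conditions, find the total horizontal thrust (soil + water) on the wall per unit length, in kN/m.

334 kN/m

K_a = tan²(45° − φ/2) = 0.2756.
γ' = 18.3 − 9.81 = 8.490 kN/m³. h₂ = H − d_w = 4.0 m.
σ'_h: at surface K_a·q = 11.58; at WT K_a(q+γd_w) = 32.24; at base K_a(q+γd_w+γ'h₂) = 41.60 kPa.
P₁ = ½(11.58+32.24)×4.9 = 107.4; P₂ = ½(32.24+41.60)×4.0 = 147.7; P_w = ½γ_w h₂² = 78.48.
Total = 107.4+147.7+78.48 = 333.5 kN/m.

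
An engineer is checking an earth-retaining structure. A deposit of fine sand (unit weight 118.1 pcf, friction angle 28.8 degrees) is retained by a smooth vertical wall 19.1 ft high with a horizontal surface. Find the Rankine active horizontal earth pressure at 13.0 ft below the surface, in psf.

537 psf

K_a = (1 − sin φ)/(1 + sin φ) = 0.3498.
σ_h = K_a γ z = 0.3498 × 118.1 × 13.0 = 537.0 psf.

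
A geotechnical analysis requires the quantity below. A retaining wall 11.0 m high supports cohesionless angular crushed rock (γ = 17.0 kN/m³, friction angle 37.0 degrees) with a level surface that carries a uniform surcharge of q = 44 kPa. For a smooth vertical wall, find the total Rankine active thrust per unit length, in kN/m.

376 kN/m

K_a = tan²(45° − φ/2) = 0.2486.
Soil triangle: ½ K_a γ H² = 0.5×0.2486×17.0×11.0² = 255.7 kN/m.
Surcharge rectangle: K_a q H = 0.2486×44×11.0 = 120.3 kN/m.
Total = 255.7 + 120.3 = 376.0 kN/m.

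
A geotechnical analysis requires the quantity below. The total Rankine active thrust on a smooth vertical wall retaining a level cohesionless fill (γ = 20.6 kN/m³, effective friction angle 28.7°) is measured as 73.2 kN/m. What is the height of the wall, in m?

4.50 m

K_a = 0.3511. P_a = ½ K_a γ H² ⇒ H = √(2P_a/(K_a γ)).
H = √(2×73.2/(0.3511×20.6)) = 4.499 m.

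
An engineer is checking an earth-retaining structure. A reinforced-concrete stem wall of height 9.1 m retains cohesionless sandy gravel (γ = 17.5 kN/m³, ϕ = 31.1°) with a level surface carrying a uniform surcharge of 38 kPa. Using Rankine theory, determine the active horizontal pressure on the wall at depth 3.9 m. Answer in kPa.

K_a = (1 − sin φ)/(1 + sin φ) = 0.3188.
σ_v = γz + q = 17.5 × 3.9 + 38 = 106.2 kPa.
σ_h = K_a σ_v = 0.3188 × 106.2 = 33.87 kPa.

33.9 kPa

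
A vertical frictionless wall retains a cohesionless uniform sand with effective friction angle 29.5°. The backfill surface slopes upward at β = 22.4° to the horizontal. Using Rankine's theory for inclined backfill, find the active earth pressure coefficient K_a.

K_a = cos β · (cos β − √(cos²β − cos²φ)) / (cos β + √(cos²β − cos²φ)).
cos β = 0.9245, cos φ = 0.8704, √(cos²β − cos²φ) = 0.3119.
K_a = 0.9245 × (0.9245 − 0.3119)/(0.9245 + 0.3119) = 0.4581.

0.458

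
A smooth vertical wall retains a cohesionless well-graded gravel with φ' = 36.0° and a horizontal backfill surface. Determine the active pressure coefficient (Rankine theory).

0.260

K_a = tan²(45° − φ/2) = tan²(27.00°) = 0.2596.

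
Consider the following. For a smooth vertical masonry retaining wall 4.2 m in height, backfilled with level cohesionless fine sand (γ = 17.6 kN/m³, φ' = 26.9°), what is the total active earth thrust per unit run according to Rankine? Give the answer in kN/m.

58.5 kN/m

K_a = tan²(45° − φ/2) = 0.3770.
P_a = ½ K_a γ H² = 0.5 × 0.3770 × 17.6 × 4.2² = 58.52 kN/m.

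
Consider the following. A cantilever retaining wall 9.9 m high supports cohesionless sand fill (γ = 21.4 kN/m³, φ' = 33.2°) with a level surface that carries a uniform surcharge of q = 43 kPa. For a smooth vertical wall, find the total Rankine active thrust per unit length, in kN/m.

431 kN/m

K_a = tan²(45° − φ/2) = 0.2924.
Soil triangle: ½ K_a γ H² = 0.5×0.2924×21.4×9.9² = 306.6 kN/m.
Surcharge rectangle: K_a q H = 0.2924×43×9.9 = 124.5 kN/m.
Total = 306.6 + 124.5 = 431.0 kN/m.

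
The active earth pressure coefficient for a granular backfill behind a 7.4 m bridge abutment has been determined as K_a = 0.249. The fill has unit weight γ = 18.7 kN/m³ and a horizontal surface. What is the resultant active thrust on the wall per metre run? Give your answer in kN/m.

127 kN/m

P = ½ K_a γ H² = 0.5 × 0.249 × 18.7 × 7.4² = 127.5 kN/m.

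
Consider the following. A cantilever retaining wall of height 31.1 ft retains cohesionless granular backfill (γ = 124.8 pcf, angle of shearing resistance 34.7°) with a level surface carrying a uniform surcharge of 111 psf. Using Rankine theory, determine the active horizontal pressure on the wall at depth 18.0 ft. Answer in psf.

K_a = (1 − sin φ)/(1 + sin φ) = 0.2745.
σ_v = γz + q = 124.8 × 18.0 + 111 = 2357 psf.
σ_h = K_a σ_v = 0.2745 × 2357 = 647.0 psf.

647 psf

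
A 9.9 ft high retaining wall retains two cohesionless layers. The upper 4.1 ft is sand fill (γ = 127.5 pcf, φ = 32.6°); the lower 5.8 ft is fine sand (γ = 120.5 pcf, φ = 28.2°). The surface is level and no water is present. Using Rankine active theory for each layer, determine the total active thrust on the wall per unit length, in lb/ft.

K_a1 = tan²(45°−32.6°/2) = 0.2997; K_a2 = tan²(45°−28.2°/2) = 0.3582.
Layer 1: σ at base = K_a1 γ₁ h₁ = 156.7 psf; P₁ = ½×156.7×4.1 = 321.2.
Layer 2: σ_v at top = γ₁h₁ = 522.8; σ_h top = K_a2×522.8 = 187.2; σ_h base = K_a2×(522.8+120.5×5.8) = 437.6.
P₂ = ½(187.2+437.6)×5.8 = 1812. Total P_a = 321.2+1812 = 2133 lb/ft.

2130 lb/ft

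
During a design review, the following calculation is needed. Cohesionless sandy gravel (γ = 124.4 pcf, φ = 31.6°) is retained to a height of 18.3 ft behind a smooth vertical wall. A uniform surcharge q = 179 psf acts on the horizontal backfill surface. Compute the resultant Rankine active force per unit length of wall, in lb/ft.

K_a = tan²(45° − φ/2) = 0.3123.
Soil triangle: ½ K_a γ H² = 0.5×0.3123×124.4×18.3² = 6506 lb/ft.
Surcharge rectangle: K_a q H = 0.3123×179×18.3 = 1023 lb/ft.
Total = 6506 + 1023 = 7529 lb/ft.

7530 lb/ft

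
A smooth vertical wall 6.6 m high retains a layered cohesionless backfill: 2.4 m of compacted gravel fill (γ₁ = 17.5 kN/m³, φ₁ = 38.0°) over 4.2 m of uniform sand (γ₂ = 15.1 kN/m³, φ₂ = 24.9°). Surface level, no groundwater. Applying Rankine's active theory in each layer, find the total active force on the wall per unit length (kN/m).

K_a1 = tan²(45°−38.0°/2) = 0.2379; K_a2 = tan²(45°−24.9°/2) = 0.4074.
Layer 1: σ at base = K_a1 γ₁ h₁ = 9.991 kPa; P₁ = ½×9.991×2.4 = 11.99.
Layer 2: σ_v at top = γ₁h₁ = 42.00; σ_h top = K_a2×42.00 = 17.11; σ_h base = K_a2×(42.00+15.1×4.2) = 42.95.
P₂ = ½(17.11+42.95)×4.2 = 126.1. Total P_a = 11.99+126.1 = 138.1 kN/m.

138 kN/m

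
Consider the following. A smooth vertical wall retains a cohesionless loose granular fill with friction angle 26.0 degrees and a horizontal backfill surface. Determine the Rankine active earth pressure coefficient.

K_a = (1 − sin φ)/(1 + sin φ) = (1 − sin 26.0°)/(1 + sin 26.0°) = 0.3905.

0.390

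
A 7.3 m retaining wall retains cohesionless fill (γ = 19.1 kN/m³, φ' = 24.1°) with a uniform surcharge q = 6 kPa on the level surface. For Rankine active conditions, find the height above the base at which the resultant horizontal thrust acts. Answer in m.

2.53 m

K_a = 0.4201.
Triangular part P₁ = ½K_aγH² = 213.8 at H/3 = 2.433 m; rectangular part P₂ = K_a q H = 18.40 at H/2 = 3.650 m.
ȳ = (P₁·2.433 + P₂·3.650)/(P₁+P₂) = 2.530 m.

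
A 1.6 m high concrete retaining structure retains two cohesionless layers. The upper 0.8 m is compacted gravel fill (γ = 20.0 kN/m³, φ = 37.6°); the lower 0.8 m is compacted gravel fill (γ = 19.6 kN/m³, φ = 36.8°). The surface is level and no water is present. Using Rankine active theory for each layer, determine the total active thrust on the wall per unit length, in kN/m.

6.33 kN/m

K_a1 = tan²(45°−37.6°/2) = 0.2421; K_a2 = tan²(45°−36.8°/2) = 0.2508.
Layer 1: σ at base = K_a1 γ₁ h₁ = 3.874 kPa; P₁ = ½×3.874×0.8 = 1.550.
Layer 2: σ_v at top = γ₁h₁ = 16.00; σ_h top = K_a2×16.00 = 4.012; σ_h base = K_a2×(16.00+19.6×0.8) = 7.944.
P₂ = ½(4.012+7.944)×0.8 = 4.783. Total P_a = 1.550+4.783 = 6.332 kN/m.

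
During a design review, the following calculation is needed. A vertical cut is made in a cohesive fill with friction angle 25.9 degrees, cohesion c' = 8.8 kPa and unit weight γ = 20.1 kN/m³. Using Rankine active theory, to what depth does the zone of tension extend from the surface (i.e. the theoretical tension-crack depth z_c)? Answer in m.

1.40 m

K_a = tan²(45° − 25.9°/2) = 0.3920; √K_a = 0.6261.
The active pressure is zero where K_a γ z = 2c√K_a, so z_c = 2c/(γ√K_a) = 2×8.8/(20.1×0.6261) = 1.399 m.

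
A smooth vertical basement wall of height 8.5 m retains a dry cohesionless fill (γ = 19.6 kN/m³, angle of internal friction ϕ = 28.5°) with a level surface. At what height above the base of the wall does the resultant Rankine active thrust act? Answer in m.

2.83 m

K_a = 0.3540.
The pressure distribution is triangular, so the resultant acts at H/3 above the base = 8.5/3 = 2.833 m.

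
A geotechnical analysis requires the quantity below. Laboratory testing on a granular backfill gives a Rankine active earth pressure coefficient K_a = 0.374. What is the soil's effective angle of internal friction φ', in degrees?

27.1°

K_a = tan²(45° − φ/2) ⇒ 45° − φ/2 = arctan(√0.374) = 31.45°.
φ = 2(45° − 31.45°) = 27.10°.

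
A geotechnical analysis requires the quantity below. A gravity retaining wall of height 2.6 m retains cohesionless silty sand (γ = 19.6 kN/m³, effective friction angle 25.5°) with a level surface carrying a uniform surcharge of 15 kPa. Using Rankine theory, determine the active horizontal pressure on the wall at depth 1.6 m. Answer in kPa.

18.5 kPa

K_a = (1 − sin φ)/(1 + sin φ) = 0.3981.
σ_v = γz + q = 19.6 × 1.6 + 15 = 46.36 kPa.
σ_h = K_a σ_v = 0.3981 × 46.36 = 18.46 kPa.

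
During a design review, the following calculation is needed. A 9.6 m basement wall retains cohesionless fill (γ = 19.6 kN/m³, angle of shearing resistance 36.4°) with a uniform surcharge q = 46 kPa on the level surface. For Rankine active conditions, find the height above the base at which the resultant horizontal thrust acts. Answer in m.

K_a = 0.2552.
Triangular part P₁ = ½K_aγH² = 230.5 at H/3 = 3.200 m; rectangular part P₂ = K_a q H = 112.7 at H/2 = 4.800 m.
ȳ = (P₁·3.200 + P₂·4.800)/(P₁+P₂) = 3.725 m.

3.73 m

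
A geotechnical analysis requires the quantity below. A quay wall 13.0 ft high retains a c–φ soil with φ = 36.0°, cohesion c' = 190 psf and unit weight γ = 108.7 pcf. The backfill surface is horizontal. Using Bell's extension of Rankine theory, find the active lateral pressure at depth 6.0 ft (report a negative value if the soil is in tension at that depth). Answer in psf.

-24.3 psf

K_a = (1 − sin φ)/(1 + sin φ) = 0.2596.
σ_a = K_a γ z − 2c√K_a = 0.2596×108.7×6.0 − 2×190×0.5095 = -24.30 psf.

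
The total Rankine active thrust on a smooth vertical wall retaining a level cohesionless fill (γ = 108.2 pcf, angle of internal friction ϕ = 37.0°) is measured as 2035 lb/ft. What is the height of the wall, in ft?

K_a = 0.2486. P_a = ½ K_a γ H² ⇒ H = √(2P_a/(K_a γ)).
H = √(2×2035/(0.2486×108.2)) = 12.30 ft.

12.3 ft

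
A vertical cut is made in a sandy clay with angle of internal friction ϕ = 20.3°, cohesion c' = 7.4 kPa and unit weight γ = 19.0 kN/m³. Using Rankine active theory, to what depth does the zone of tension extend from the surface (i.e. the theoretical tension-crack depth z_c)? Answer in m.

1.12 m

K_a = tan²(45° − 20.3°/2) = 0.4849; √K_a = 0.6963.
The active pressure is zero where K_a γ z = 2c√K_a, so z_c = 2c/(γ√K_a) = 2×7.4/(19.0×0.6963) = 1.119 m.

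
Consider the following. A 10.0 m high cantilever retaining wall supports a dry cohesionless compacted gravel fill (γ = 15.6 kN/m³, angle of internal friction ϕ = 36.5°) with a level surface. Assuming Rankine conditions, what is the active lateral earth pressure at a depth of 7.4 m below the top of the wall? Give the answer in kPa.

K_a = (1 − sin φ)/(1 + sin φ) = 0.2541.
σ_h = K_a γ z = 0.2541 × 15.6 × 7.4 = 29.33 kPa.

29.3 kPa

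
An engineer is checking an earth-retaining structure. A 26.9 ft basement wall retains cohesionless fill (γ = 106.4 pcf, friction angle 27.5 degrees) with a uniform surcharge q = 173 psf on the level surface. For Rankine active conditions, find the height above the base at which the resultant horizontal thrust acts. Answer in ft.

9.45 ft

K_a = 0.3682.
Triangular part P₁ = ½K_aγH² = 14180 at H/3 = 8.967 ft; rectangular part P₂ = K_a q H = 1714 at H/2 = 13.45 ft.
ȳ = (P₁·8.967 + P₂·13.45)/(P₁+P₂) = 9.450 ft.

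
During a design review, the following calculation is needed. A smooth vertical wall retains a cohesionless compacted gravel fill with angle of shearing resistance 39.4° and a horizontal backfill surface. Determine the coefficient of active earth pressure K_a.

0.223

K_a = tan²(45° − φ/2) = tan²(25.30°) = 0.2234.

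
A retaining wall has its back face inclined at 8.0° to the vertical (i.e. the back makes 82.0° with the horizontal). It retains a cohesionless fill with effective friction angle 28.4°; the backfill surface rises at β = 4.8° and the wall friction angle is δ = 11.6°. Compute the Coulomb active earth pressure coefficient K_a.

K_a = sin²(α+φ) / [sin²α · sin(α−δ) · (1 + √{sin(φ+δ)sin(φ−β) / (sin(α−δ)sin(α+β))})²].
With α = 82.0°, φ = 28.4°, δ = 11.6°, β = 4.8°: K_a = 0.4099.

0.410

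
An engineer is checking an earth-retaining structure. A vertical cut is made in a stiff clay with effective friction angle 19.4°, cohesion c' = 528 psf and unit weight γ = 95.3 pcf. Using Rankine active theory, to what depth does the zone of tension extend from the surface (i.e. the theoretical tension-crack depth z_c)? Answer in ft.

15.6 ft

K_a = tan²(45° − 19.4°/2) = 0.5013; √K_a = 0.7080.
The active pressure is zero where K_a γ z = 2c√K_a, so z_c = 2c/(γ√K_a) = 2×528/(95.3×0.7080) = 15.65 ft.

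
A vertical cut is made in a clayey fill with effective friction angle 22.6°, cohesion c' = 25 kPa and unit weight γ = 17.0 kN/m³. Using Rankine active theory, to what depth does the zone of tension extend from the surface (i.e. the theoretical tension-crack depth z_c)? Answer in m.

4.41 m

K_a = tan²(45° − 22.6°/2) = 0.4448; √K_a = 0.6669.
The active pressure is zero where K_a γ z = 2c√K_a, so z_c = 2c/(γ√K_a) = 2×25/(17.0×0.6669) = 4.410 m.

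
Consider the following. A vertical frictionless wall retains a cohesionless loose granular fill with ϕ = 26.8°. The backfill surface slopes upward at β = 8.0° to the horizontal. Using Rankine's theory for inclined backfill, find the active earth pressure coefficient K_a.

0.392

K_a = cos β · (cos β − √(cos²β − cos²φ)) / (cos β + √(cos²β − cos²φ)).
cos β = 0.9903, cos φ = 0.8926, √(cos²β − cos²φ) = 0.4289.
K_a = 0.9903 × (0.9903 − 0.4289)/(0.9903 + 0.4289) = 0.3918.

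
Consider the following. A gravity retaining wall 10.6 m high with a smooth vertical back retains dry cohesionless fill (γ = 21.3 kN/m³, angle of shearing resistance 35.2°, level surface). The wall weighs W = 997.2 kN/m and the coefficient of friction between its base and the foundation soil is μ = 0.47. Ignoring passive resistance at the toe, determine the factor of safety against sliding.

1.46

K_a = tan²(45° − 35.2°/2) = 0.2687.
P_a = ½K_aγH² = 0.5×0.2687×21.3×10.6² = 321.5 kN/m, acting at H/3 = 3.533 m above the base.
FS_sliding = μW / P_a = 0.47×997.2 / 321.5 = 1.458.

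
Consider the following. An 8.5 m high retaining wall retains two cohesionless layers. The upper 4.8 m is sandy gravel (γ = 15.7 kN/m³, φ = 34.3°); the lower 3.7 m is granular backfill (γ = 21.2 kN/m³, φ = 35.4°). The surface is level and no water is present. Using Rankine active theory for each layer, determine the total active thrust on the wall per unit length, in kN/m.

163 kN/m

K_a1 = tan²(45°−34.3°/2) = 0.2792; K_a2 = tan²(45°−35.4°/2) = 0.2664.
Layer 1: σ at base = K_a1 γ₁ h₁ = 21.04 kPa; P₁ = ½×21.04×4.8 = 50.49.
Layer 2: σ_v at top = γ₁h₁ = 75.36; σ_h top = K_a2×75.36 = 20.08; σ_h base = K_a2×(75.36+21.2×3.7) = 40.97.
P₂ = ½(20.08+40.97)×3.7 = 112.9. Total P_a = 50.49+112.9 = 163.4 kN/m.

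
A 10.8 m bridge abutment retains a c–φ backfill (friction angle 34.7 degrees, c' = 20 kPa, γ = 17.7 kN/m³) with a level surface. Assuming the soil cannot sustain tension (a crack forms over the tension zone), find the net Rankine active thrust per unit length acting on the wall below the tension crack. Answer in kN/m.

102 kN/m

K_a = 0.2745; √K_a = 0.5239.
Tension-crack depth z_c = 2c/(γ√K_a) = 2×20/(17.7×0.5239) = 4.314 m.
σ_a at base = K_a γ H − 2c√K_a = 0.2745×17.7×10.8 − 2×20×0.5239 = 31.51 kPa.
P_a = ½ × 31.51 × (H − z_c) = 0.5×31.51×6.486 = 102.2 kN/m.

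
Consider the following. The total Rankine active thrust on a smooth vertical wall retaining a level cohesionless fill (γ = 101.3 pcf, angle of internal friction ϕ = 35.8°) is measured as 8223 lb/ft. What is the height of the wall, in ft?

K_a = 0.2619. P_a = ½ K_a γ H² ⇒ H = √(2P_a/(K_a γ)).
H = √(2×8223/(0.2619×101.3)) = 24.90 ft.

24.9 ft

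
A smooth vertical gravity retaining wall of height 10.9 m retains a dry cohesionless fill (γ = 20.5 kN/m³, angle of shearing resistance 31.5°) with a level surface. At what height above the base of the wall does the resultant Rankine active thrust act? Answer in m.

3.63 m

K_a = 0.3136.
The pressure distribution is triangular, so the resultant acts at H/3 above the base = 10.9/3 = 3.633 m.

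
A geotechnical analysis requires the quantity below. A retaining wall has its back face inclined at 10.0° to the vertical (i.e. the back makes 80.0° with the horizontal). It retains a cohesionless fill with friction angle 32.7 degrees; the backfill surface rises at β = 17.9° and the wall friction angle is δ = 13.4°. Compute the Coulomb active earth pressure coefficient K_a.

K_a = sin²(α+φ) / [sin²α · sin(α−δ) · (1 + √{sin(φ+δ)sin(φ−β) / (sin(α−δ)sin(α+β))})²].
With α = 80.0°, φ = 32.7°, δ = 13.4°, β = 17.9°: K_a = 0.4548.

0.455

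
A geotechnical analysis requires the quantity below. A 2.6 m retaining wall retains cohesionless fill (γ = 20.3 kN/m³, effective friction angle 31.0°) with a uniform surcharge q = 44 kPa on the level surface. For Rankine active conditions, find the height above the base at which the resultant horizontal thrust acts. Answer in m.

1.14 m

K_a = 0.3201.
Triangular part P₁ = ½K_aγH² = 21.96 at H/3 = 0.8667 m; rectangular part P₂ = K_a q H = 36.62 at H/2 = 1.300 m.
ȳ = (P₁·0.8667 + P₂·1.300)/(P₁+P₂) = 1.138 m.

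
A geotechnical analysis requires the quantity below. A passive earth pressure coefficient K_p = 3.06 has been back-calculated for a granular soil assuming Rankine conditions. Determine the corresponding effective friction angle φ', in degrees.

K_p = (1+sin φ)/(1−sin φ) ⇒ sin φ = (K_p − 1)/(K_p + 1) = 0.5074.
φ = arcsin(0.5074) = 30.49°.

30.5°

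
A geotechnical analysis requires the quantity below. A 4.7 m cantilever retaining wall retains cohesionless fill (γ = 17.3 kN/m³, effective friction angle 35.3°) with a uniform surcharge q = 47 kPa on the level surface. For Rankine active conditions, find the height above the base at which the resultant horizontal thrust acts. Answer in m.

1.99 m

K_a = 0.2675.
Triangular part P₁ = ½K_aγH² = 51.12 at H/3 = 1.567 m; rectangular part P₂ = K_a q H = 59.10 at H/2 = 2.350 m.
ȳ = (P₁·1.567 + P₂·2.350)/(P₁+P₂) = 1.987 m.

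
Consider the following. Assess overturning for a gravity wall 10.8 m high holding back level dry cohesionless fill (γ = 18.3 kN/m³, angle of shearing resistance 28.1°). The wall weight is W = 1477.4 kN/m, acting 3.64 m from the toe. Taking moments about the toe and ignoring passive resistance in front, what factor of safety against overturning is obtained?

3.89

K_a = tan²(45° − 28.1°/2) = 0.3596.
P_a = ½K_aγH² = 0.5×0.3596×18.3×10.8² = 383.8 kN/m, acting at H/3 = 3.600 m above the base.
Overturning moment M_o = P_a × H/3 = 383.8 × 3.600 = 1382.
Resisting moment M_r = W × 3.64 = 1477.4 × 3.64 = 5378.
FS_overturning = M_r/M_o = 5378/1382 = 3.892.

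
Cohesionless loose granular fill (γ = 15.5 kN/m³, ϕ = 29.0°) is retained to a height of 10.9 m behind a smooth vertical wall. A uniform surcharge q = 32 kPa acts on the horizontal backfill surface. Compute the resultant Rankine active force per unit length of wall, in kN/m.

K_a = tan²(45° − φ/2) = 0.3470.
Soil triangle: ½ K_a γ H² = 0.5×0.3470×15.5×10.9² = 319.5 kN/m.
Surcharge rectangle: K_a q H = 0.3470×32×10.9 = 121.0 kN/m.
Total = 319.5 + 121.0 = 440.5 kN/m.

441 kN/m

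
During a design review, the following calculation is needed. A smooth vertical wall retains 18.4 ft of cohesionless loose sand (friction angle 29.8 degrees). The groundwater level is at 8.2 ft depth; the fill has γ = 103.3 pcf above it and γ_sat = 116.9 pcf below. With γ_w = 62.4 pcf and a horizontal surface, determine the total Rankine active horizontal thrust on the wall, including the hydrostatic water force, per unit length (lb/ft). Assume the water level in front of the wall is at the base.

K_a = tan²(45° − φ/2) = 0.3360.
γ' = 116.9 − 62.4 = 54.50 pcf. Depth below WT = 10.2 ft.
σ'_h at WT = K_a γ d_w = 284.6 psf; at base = 284.6 + K_a γ' × 10.2 = 471.4 psf.
P₁ (0–8.2 ft) = ½×284.6×8.2 = 1167. P₂ (8.2–18.4 ft) = ½(284.6+471.4)×10.2 = 3856.
P_w = ½ γ_w h₂² = 0.5×62.4×10.2² = 3246. Total = 1167+3856+3246 = 8269 lb/ft.

8270 lb/ft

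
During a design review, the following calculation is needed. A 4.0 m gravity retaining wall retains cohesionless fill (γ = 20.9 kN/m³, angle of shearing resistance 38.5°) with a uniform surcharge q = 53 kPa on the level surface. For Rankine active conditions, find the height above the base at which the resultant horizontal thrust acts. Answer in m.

K_a = 0.2327.
Triangular part P₁ = ½K_aγH² = 38.90 at H/3 = 1.333 m; rectangular part P₂ = K_a q H = 49.32 at H/2 = 2.000 m.
ȳ = (P₁·1.333 + P₂·2.000)/(P₁+P₂) = 1.706 m.

1.71 m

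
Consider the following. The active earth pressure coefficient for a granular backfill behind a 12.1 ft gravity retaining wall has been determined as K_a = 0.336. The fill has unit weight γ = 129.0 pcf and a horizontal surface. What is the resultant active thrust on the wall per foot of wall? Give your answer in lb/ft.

3170 lb/ft

P = ½ K_a γ H² = 0.5 × 0.336 × 129.0 × 12.1² = 3173 lb/ft.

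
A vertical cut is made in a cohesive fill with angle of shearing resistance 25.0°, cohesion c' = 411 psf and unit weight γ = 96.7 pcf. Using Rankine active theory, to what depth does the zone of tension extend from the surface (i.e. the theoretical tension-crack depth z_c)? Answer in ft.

13.3 ft

K_a = tan²(45° − 25.0°/2) = 0.4059; √K_a = 0.6371.
The active pressure is zero where K_a γ z = 2c√K_a, so z_c = 2c/(γ√K_a) = 2×411/(96.7×0.6371) = 13.34 ft.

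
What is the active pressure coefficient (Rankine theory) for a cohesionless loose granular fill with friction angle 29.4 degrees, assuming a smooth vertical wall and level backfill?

K_a = (1 − sin φ)/(1 + sin φ) = (1 − sin 29.4°)/(1 + sin 29.4°) = 0.3415.

0.341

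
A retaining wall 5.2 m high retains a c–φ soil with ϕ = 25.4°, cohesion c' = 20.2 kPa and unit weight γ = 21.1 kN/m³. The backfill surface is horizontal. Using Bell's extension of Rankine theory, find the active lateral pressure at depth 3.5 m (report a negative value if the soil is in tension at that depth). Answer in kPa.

K_a = (1 − sin φ)/(1 + sin φ) = 0.3996.
σ_a = K_a γ z − 2c√K_a = 0.3996×21.1×3.5 − 2×20.2×0.6322 = 3.974 kPa.

3.97 kPa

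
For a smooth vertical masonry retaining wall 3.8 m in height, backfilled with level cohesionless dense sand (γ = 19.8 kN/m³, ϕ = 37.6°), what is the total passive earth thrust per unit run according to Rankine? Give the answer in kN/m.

K_p = tan²(45° + φ/2) = 4.130.
P_p = ½ K_p γ H² = 0.5 × 4.130 × 19.8 × 3.8² = 590.4 kN/m.

590 kN/m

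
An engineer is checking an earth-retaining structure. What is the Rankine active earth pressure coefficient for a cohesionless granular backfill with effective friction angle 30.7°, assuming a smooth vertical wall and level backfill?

0.324

K_a = tan²(45° − φ/2) = tan²(29.65°) = 0.3240.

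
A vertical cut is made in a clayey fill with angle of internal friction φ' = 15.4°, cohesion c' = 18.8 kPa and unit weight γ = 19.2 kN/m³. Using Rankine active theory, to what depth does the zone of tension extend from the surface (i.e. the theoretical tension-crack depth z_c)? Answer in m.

2.57 m

K_a = tan²(45° − 15.4°/2) = 0.5803; √K_a = 0.7618.
The active pressure is zero where K_a γ z = 2c√K_a, so z_c = 2c/(γ√K_a) = 2×18.8/(19.2×0.7618) = 2.571 m.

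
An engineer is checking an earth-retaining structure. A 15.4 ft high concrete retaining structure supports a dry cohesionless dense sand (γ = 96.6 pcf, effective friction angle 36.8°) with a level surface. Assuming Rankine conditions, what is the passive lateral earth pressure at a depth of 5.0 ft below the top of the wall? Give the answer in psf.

K_p = (1 + sin φ)/(1 − sin φ) = 3.988.
σ_h = K_p γ z = 3.988 × 96.6 × 5.0 = 1926 psf.

1930 psf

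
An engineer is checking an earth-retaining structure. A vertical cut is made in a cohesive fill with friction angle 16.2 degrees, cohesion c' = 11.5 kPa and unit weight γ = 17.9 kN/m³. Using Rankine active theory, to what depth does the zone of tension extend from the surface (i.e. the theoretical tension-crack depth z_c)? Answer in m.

K_a = tan²(45° − 16.2°/2) = 0.5637; √K_a = 0.7508.
The active pressure is zero where K_a γ z = 2c√K_a, so z_c = 2c/(γ√K_a) = 2×11.5/(17.9×0.7508) = 1.711 m.

1.71 m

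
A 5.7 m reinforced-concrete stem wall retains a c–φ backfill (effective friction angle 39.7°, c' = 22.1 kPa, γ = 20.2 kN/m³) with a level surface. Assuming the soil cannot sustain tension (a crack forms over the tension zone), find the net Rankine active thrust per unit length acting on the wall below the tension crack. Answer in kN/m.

2.41 kN/m

K_a = 0.2204; √K_a = 0.4695.
Tension-crack depth z_c = 2c/(γ√K_a) = 2×22.1/(20.2×0.4695) = 4.661 m.
σ_a at base = K_a γ H − 2c√K_a = 0.2204×20.2×5.7 − 2×22.1×0.4695 = 4.628 kPa.
P_a = ½ × 4.628 × (H − z_c) = 0.5×4.628×1.039 = 2.405 kN/m.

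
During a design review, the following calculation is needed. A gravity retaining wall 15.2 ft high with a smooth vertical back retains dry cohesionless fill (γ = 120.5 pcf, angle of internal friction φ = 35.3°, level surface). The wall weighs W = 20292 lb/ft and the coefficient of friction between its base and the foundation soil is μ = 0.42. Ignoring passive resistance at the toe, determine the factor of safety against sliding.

2.29

K_a = tan²(45° − 35.3°/2) = 0.2675.
P_a = ½K_aγH² = 0.5×0.2675×120.5×15.2² = 3724 lb/ft, acting at H/3 = 5.067 ft above the base.
FS_sliding = μW / P_a = 0.42×20292 / 3724 = 2.288.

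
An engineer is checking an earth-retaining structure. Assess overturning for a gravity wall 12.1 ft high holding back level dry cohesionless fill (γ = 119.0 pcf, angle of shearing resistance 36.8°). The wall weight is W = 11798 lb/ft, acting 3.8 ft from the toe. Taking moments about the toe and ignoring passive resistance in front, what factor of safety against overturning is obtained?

K_a = tan²(45° − 36.8°/2) = 0.2508.
P_a = ½K_aγH² = 0.5×0.2508×119.0×12.1² = 2184 lb/ft, acting at H/3 = 4.033 ft above the base.
Overturning moment M_o = P_a × H/3 = 2184 × 4.033 = 8811.
Resisting moment M_r = W × 3.8 = 11798 × 3.8 = 44830.
FS_overturning = M_r/M_o = 44830/8811 = 5.088.

5.09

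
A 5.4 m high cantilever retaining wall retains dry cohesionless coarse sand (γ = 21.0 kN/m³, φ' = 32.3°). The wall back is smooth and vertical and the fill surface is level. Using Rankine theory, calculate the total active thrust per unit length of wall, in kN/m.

92.9 kN/m

K_a = tan²(45° − φ/2) = 0.3035.
P_a = ½ K_a γ H² = 0.5 × 0.3035 × 21.0 × 5.4² = 92.92 kN/m.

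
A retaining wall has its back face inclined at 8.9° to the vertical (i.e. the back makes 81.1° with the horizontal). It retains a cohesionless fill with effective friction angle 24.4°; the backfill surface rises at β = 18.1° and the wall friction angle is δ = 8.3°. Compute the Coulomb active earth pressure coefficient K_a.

K_a = sin²(α+φ) / [sin²α · sin(α−δ) · (1 + √{sin(φ+δ)sin(φ−β) / (sin(α−δ)sin(α+β))})²].
With α = 81.1°, φ = 24.4°, δ = 8.3°, β = 18.1°: K_a = 0.6366.

0.637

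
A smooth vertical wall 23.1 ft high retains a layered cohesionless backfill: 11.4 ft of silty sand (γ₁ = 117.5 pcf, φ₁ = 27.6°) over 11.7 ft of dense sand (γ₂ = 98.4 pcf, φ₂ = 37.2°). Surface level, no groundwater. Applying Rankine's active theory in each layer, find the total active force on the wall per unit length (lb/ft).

8320 lb/ft

K_a1 = tan²(45°−27.6°/2) = 0.3668; K_a2 = tan²(45°−37.2°/2) = 0.2464.
Layer 1: σ at base = K_a1 γ₁ h₁ = 491.3 psf; P₁ = ½×491.3×11.4 = 2800.
Layer 2: σ_v at top = γ₁h₁ = 1340; σ_h top = K_a2×1340 = 330.1; σ_h base = K_a2×(1340+98.4×11.7) = 613.8.
P₂ = ½(330.1+613.8)×11.7 = 5522. Total P_a = 2800+5522 = 8322 lb/ft.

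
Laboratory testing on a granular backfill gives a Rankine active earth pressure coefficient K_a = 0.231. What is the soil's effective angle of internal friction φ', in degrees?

K_a = tan²(45° − φ/2) ⇒ 45° − φ/2 = arctan(√0.231) = 25.67°.
φ = 2(45° − 25.67°) = 38.66°.

38.7°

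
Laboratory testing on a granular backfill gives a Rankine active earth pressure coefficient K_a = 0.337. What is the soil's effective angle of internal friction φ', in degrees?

29.7°

K_a = tan²(45° − φ/2) ⇒ 45° − φ/2 = arctan(√0.337) = 30.14°.
φ = 2(45° − 30.14°) = 29.73°.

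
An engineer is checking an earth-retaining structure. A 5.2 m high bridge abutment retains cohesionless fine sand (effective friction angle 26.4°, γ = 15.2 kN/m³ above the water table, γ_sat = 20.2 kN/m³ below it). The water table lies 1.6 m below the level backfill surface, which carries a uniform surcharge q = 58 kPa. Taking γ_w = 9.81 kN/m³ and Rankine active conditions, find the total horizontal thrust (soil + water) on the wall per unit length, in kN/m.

K_a = tan²(45° − φ/2) = 0.3844.
γ' = 20.2 − 9.81 = 10.39 kN/m³. h₂ = H − d_w = 3.6 m.
σ'_h: at surface K_a·q = 22.30; at WT K_a(q+γd_w) = 31.65; at base K_a(q+γd_w+γ'h₂) = 46.03 kPa.
P₁ = ½(22.30+31.65)×1.6 = 43.15; P₂ = ½(31.65+46.03)×3.6 = 139.8; P_w = ½γ_w h₂² = 63.57.
Total = 43.15+139.8+63.57 = 246.5 kN/m.

247 kN/m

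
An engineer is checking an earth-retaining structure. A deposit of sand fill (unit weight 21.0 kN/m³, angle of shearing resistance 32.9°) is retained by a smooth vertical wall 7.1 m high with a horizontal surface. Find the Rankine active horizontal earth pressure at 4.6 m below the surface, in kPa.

K_a = (1 − sin φ)/(1 + sin φ) = 0.2960.
σ_h = K_a γ z = 0.2960 × 21.0 × 4.6 = 28.60 kPa.

28.6 kPa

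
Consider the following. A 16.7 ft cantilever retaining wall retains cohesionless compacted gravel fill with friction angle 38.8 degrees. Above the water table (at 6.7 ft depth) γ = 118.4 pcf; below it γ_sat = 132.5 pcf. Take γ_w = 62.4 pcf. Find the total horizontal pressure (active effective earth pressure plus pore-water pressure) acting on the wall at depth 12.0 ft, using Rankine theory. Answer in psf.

598 psf

K_a = (1 − sin φ)/(1 + sin φ) = 0.2296.
γ' = 132.5 − 62.4 = 70.10 pcf.
Effective vertical stress at 12.0 ft: σ'_v = 118.4×6.7 + 70.10×5.30 = 1165 psf.
σ'_h = K_a σ'_v = 0.2296 × 1165 = 267.4 psf; u = γ_w × 5.30 = 330.7 psf.
Total σ_h = 267.4 + 330.7 = 598.1 psf.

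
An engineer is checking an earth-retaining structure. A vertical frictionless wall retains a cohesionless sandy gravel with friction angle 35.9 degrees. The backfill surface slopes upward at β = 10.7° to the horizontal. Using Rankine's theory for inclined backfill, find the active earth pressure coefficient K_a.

0.272

K_a = cos β · (cos β − √(cos²β − cos²φ)) / (cos β + √(cos²β − cos²φ)).
cos β = 0.9826, cos φ = 0.8100, √(cos²β − cos²φ) = 0.5562.
K_a = 0.9826 × (0.9826 − 0.5562)/(0.9826 + 0.5562) = 0.2723.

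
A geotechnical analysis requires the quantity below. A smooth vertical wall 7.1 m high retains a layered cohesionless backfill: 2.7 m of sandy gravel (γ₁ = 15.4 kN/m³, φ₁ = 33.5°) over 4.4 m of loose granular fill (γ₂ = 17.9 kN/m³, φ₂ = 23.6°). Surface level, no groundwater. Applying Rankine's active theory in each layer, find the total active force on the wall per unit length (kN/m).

K_a1 = tan²(45°−33.5°/2) = 0.2887; K_a2 = tan²(45°−23.6°/2) = 0.4282.
Layer 1: σ at base = K_a1 γ₁ h₁ = 12.00 kPa; P₁ = ½×12.00×2.7 = 16.21.
Layer 2: σ_v at top = γ₁h₁ = 41.58; σ_h top = K_a2×41.58 = 17.81; σ_h base = K_a2×(41.58+17.9×4.4) = 51.53.
P₂ = ½(17.81+51.53)×4.4 = 152.5. Total P_a = 16.21+152.5 = 168.7 kN/m.

169 kN/m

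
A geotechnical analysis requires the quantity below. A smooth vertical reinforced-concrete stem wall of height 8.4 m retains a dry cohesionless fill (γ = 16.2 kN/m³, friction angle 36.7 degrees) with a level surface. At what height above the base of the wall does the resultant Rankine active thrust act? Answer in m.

K_a = 0.2519.
The pressure distribution is triangular, so the resultant acts at H/3 above the base = 8.4/3 = 2.800 m.

2.80 m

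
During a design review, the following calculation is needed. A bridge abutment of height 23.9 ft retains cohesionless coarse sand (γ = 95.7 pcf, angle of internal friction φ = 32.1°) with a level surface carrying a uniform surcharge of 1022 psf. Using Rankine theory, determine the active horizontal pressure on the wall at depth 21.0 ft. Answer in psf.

K_a = (1 − sin φ)/(1 + sin φ) = 0.3060.
σ_v = γz + q = 95.7 × 21.0 + 1022 = 3032 psf.
σ_h = K_a σ_v = 0.3060 × 3032 = 927.7 psf.

928 psf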